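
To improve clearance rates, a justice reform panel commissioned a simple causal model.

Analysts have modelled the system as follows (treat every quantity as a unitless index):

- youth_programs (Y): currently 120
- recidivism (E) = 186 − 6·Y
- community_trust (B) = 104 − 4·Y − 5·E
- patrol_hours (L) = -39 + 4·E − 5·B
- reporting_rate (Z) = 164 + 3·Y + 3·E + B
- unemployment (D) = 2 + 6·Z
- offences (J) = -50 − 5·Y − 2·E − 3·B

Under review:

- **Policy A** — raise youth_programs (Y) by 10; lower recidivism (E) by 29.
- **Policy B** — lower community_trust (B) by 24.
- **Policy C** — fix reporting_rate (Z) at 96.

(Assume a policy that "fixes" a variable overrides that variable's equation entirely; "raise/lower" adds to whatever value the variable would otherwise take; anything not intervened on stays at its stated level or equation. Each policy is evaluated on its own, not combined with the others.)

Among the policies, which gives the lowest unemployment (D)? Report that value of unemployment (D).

578

Policy A (Y + 10, E − 29):
  Y = 120 + 10 = 130
  E = 186 − 6·130 (−29 from intervention) = -623
  B = 104 − 4·130 − 5·(-623) = 2699
  Z = 164 + 3·130 + 3·(-623) + 2699 = 1384
  D = 2 + 6·1384 = 8306
Policy B (B − 24):
  Y = 120
  E = 186 − 6·120 = -534
  B = 104 − 4·120 − 5·(-534) (−24 from intervention) = 2270
  Z = 164 + 3·120 + 3·(-534) + 2270 = 1192
  D = 2 + 6·1192 = 7154
Policy C (Z := 96):
  Y = 120
  E = 186 − 6·120 = -534
  B = 104 − 4·120 − 5·(-534) = 2294
  Z = 96
  D = 2 + 6·96 = 578
Comparing — Policy A: D=8306, Policy B: D=7154, Policy C: D=578. Lowest is 578 (Policy C).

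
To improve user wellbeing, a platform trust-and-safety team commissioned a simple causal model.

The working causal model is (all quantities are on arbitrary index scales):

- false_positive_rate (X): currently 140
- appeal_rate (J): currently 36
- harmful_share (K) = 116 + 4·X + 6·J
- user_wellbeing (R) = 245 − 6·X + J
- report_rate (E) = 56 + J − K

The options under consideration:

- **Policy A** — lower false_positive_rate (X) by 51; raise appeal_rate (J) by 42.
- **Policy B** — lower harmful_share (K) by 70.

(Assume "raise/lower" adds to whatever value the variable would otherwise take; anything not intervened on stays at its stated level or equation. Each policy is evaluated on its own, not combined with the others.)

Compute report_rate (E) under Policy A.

Policy A (X − 51, J + 42):
  X = 140 − 51 = 89
  J = 36 + 42 = 78
  K = 116 + 4·89 + 6·78 = 940
  E = 56 + 78 − 940 = -806

-806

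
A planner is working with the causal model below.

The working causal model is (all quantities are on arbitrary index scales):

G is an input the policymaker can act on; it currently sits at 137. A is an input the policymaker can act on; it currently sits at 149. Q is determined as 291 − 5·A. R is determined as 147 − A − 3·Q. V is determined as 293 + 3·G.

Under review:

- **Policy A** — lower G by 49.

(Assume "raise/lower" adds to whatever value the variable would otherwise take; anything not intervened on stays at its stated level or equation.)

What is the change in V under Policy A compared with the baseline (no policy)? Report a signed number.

Baseline:
  G = 137
  V = 293 + 3·137 = 704
Policy A (G − 49):
  G = 137 − 49 = 88
  V = 293 + 3·88 = 557
Change in V: 557 − 704 = -147

-147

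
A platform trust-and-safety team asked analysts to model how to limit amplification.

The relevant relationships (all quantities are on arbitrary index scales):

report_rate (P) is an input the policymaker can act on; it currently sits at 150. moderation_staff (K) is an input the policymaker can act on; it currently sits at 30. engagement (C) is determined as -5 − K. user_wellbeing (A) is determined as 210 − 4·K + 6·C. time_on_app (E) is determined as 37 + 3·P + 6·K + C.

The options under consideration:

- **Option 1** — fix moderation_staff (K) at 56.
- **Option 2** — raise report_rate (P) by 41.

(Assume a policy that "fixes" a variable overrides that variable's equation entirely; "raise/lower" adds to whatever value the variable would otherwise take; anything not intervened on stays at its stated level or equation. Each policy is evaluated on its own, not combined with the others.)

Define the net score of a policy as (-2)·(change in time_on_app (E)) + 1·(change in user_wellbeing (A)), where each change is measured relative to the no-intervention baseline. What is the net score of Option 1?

Baseline:
  P = 150
  K = 30
  C = -5 − 30 = -35
  A = 210 − 4·30 + 6·(-35) = -120
  E = 37 + 3·150 + 6·30 + (-35) = 632
Option 1 (K := 56):
  P = 150
  K = 56
  C = -5 − 56 = -61
  A = 210 − 4·56 + 6·(-61) = -380
  E = 37 + 3·150 + 6·56 + (-61) = 762
ΔE = 762 − 632 = 130; ΔA = -380 − (-120) = -260
Score = (-2)·130 + 1·(-260) = -520

-520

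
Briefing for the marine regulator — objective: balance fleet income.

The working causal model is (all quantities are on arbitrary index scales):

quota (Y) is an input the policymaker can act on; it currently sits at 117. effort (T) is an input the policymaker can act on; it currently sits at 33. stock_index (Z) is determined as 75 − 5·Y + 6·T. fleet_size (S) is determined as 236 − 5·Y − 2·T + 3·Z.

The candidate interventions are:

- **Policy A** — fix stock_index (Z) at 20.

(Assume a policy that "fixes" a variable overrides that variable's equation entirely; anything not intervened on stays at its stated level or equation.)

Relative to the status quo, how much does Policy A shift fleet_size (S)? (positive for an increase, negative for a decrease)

Baseline:
  Y = 117
  T = 33
  Z = 75 − 5·117 + 6·33 = -312
  S = 236 − 5·117 − 2·33 + 3·(-312) = -1351
Policy A (Z := 20):
  Y = 117
  T = 33
  Z = 20
  S = 236 − 5·117 − 2·33 + 3·20 = -355
Change in S: -355 − (-1351) = 996

996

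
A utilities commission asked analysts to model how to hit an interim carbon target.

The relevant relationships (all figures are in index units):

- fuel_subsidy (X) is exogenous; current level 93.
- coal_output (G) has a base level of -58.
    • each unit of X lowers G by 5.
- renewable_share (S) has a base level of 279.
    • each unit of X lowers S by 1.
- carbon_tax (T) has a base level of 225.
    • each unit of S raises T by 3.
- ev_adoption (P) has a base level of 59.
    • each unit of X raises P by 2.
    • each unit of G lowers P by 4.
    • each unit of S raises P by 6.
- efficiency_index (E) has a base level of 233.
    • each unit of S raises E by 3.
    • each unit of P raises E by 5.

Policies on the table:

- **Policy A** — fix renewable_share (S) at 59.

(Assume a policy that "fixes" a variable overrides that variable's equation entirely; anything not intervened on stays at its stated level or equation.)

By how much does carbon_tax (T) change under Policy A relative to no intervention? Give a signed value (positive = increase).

-381

Baseline:
  X = 93
  S = 279 − 93 = 186
  T = 225 + 3·186 = 783
Policy A (S := 59):
  X = 93
  S = 59
  T = 225 + 3·59 = 402
Change in T: 402 − 783 = -381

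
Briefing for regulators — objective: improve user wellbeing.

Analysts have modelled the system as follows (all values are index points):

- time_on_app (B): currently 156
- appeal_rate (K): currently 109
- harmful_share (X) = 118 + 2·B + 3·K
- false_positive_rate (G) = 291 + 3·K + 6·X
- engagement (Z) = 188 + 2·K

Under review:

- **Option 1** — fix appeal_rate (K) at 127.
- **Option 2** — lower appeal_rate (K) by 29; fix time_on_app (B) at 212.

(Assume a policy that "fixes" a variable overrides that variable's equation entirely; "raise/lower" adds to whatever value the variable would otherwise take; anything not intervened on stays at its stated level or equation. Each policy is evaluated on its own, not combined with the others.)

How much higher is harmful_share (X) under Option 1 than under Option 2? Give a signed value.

Option 1 (K := 127):
  B = 156
  K = 127
  X = 118 + 2·156 + 3·127 = 811
Option 2 (K − 29, B := 212):
  B = 212
  K = 109 − 29 = 80
  X = 118 + 2·212 + 3·80 = 782
X: 811 − 782 = 29

29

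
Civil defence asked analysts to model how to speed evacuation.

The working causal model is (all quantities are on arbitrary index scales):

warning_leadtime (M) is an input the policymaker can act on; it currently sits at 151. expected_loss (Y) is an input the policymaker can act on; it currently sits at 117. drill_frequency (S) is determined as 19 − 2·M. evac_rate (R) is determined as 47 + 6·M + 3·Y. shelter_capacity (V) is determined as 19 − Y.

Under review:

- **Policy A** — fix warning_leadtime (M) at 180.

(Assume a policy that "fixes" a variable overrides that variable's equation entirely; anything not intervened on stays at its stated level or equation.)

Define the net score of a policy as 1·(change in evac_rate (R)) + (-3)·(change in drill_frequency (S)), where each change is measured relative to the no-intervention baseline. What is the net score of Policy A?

Baseline:
  M = 151
  Y = 117
  S = 19 − 2·151 = -283
  R = 47 + 6·151 + 3·117 = 1304
Policy A (M := 180):
  M = 180
  Y = 117
  S = 19 − 2·180 = -341
  R = 47 + 6·180 + 3·117 = 1478
ΔR = 1478 − 1304 = 174; ΔS = -341 − (-283) = -58
Score = 1·174 + (-3)·(-58) = 348

348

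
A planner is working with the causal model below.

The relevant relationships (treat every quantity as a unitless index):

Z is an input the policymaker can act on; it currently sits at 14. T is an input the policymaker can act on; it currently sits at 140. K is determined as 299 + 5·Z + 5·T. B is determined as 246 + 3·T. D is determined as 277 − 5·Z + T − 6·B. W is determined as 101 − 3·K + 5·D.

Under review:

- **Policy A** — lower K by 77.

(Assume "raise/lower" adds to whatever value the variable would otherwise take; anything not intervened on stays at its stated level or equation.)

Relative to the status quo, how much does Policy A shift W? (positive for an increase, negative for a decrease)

Baseline:
  Z = 14
  T = 140
  K = 299 + 5·14 + 5·140 = 1069
  B = 246 + 3·140 = 666
  D = 277 − 5·14 + 140 − 6·666 = -3649
  W = 101 − 3·1069 + 5·(-3649) = -21351
Policy A (K − 77):
  Z = 14
  T = 140
  K = 299 + 5·14 + 5·140 (−77 from intervention) = 992
  B = 246 + 3·140 = 666
  D = 277 − 5·14 + 140 − 6·666 = -3649
  W = 101 − 3·992 + 5·(-3649) = -21120
Change in W: -21120 − (-21351) = 231

231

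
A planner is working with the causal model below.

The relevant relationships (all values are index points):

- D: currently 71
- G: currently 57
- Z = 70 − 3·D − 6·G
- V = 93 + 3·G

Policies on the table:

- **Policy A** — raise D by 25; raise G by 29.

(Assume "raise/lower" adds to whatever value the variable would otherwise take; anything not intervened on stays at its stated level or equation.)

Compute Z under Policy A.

Policy A (D + 25, G + 29):
  D = 71 + 25 = 96
  G = 57 + 29 = 86
  Z = 70 − 3·96 − 6·86 = -734

-734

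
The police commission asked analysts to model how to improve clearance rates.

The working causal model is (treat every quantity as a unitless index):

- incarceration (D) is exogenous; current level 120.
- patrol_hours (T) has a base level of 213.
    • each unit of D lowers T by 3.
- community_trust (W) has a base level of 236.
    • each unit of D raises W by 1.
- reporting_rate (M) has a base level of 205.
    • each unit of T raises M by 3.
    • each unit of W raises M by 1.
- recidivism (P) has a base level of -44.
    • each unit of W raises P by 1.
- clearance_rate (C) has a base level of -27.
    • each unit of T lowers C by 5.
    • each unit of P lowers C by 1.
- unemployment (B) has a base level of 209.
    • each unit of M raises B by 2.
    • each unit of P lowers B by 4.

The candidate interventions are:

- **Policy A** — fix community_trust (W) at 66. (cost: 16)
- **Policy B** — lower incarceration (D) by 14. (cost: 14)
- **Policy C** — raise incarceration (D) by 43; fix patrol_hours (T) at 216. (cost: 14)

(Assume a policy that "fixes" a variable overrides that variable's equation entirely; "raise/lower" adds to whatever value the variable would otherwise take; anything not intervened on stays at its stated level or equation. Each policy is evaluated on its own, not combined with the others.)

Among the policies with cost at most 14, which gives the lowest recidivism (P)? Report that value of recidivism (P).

298

Policy B (D − 14):
  D = 120 − 14 = 106
  W = 236 + 106 = 342
  P = -44 + 342 = 298
Policy C (D + 43, T := 216):
  D = 120 + 43 = 163
  W = 236 + 163 = 399
  P = -44 + 399 = 355
Comparing — Policy B: P=298, Policy C: P=355. Lowest is 298 (Policy B).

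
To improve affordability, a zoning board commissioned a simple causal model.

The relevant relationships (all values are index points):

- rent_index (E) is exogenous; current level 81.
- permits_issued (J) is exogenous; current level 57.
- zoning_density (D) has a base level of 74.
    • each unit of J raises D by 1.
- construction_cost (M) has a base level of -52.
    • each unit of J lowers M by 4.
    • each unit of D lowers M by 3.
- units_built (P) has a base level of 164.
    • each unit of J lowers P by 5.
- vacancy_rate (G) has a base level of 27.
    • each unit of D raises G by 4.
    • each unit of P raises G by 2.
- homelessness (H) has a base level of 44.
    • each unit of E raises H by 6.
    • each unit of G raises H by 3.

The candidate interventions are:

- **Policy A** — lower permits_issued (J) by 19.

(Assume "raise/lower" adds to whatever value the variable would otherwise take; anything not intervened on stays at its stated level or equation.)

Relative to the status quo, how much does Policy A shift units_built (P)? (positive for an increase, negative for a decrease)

Baseline:
  J = 57
  P = 164 − 5·57 = -121
Policy A (J − 19):
  J = 57 − 19 = 38
  P = 164 − 5·38 = -26
Change in P: -26 − (-121) = 95

95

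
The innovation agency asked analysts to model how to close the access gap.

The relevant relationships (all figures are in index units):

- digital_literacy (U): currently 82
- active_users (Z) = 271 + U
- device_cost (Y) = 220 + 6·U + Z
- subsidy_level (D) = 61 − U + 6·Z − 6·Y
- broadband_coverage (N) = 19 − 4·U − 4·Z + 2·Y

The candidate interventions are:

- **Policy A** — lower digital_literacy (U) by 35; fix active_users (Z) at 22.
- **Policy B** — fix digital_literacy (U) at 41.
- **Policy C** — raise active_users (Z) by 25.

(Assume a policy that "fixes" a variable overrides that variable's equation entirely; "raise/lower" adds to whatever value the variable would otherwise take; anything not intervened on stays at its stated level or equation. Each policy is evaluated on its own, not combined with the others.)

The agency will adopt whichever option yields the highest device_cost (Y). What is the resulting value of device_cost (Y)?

1090

Policy A (U − 35, Z := 22):
  U = 82 − 35 = 47
  Z = 22
  Y = 220 + 6·47 + 22 = 524
Policy B (U := 41):
  U = 41
  Z = 271 + 41 = 312
  Y = 220 + 6·41 + 312 = 778
Policy C (Z + 25):
  U = 82
  Z = 271 + 82 (+25 from intervention) = 378
  Y = 220 + 6·82 + 378 = 1090
Comparing — Policy A: Y=524, Policy B: Y=778, Policy C: Y=1090. Highest is 1090 (Policy C).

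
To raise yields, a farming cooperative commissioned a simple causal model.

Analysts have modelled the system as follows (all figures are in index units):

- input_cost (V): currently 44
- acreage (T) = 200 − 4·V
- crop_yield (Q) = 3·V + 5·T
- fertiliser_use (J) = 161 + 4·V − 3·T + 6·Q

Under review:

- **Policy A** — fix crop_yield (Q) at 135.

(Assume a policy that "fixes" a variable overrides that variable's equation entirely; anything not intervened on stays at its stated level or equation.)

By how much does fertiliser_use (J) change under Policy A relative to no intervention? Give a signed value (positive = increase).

-702

Baseline:
  V = 44
  T = 200 − 4·44 = 24
  Q = 0 + 3·44 + 5·24 = 252
  J = 161 + 4·44 − 3·24 + 6·252 = 1777
Policy A (Q := 135):
  V = 44
  T = 200 − 4·44 = 24
  Q = 135
  J = 161 + 4·44 − 3·24 + 6·135 = 1075
Change in J: 1075 − 1777 = -702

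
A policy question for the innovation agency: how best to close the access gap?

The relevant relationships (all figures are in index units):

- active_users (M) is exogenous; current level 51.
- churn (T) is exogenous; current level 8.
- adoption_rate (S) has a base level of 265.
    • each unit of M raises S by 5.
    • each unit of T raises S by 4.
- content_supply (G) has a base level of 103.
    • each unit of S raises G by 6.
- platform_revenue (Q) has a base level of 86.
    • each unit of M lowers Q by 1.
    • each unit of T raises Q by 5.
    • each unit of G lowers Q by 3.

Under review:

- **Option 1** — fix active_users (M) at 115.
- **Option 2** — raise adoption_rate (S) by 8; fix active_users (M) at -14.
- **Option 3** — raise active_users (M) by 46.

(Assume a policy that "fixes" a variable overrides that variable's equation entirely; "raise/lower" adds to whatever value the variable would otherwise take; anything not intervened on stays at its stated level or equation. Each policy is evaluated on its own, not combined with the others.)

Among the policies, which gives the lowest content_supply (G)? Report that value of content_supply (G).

1513

Option 1 (M := 115):
  M = 115
  T = 8
  S = 265 + 5·115 + 4·8 = 872
  G = 103 + 6·872 = 5335
Option 2 (S + 8, M := -14):
  M = -14
  T = 8
  S = 265 + 5·(-14) + 4·8 (+8 from intervention) = 235
  G = 103 + 6·235 = 1513
Option 3 (M + 46):
  M = 51 + 46 = 97
  T = 8
  S = 265 + 5·97 + 4·8 = 782
  G = 103 + 6·782 = 4795
Comparing — Option 1: G=5335, Option 2: G=1513, Option 3: G=4795. Lowest is 1513 (Option 2).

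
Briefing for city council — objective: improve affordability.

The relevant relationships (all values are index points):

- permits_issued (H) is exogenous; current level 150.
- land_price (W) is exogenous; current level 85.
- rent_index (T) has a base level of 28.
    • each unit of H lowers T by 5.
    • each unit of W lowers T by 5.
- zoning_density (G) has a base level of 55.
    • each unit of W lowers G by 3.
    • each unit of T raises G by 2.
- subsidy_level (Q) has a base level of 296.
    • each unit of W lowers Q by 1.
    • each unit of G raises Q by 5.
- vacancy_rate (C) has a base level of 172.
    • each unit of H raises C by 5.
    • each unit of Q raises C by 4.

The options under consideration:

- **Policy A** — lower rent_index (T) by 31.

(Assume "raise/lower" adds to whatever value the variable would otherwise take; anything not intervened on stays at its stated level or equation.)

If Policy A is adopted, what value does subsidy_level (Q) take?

-12569

Policy A (T − 31):
  H = 150
  W = 85
  T = 28 − 5·150 − 5·85 (−31 from intervention) = -1178
  G = 55 − 3·85 + 2·(-1178) = -2556
  Q = 296 − 85 + 5·(-2556) = -12569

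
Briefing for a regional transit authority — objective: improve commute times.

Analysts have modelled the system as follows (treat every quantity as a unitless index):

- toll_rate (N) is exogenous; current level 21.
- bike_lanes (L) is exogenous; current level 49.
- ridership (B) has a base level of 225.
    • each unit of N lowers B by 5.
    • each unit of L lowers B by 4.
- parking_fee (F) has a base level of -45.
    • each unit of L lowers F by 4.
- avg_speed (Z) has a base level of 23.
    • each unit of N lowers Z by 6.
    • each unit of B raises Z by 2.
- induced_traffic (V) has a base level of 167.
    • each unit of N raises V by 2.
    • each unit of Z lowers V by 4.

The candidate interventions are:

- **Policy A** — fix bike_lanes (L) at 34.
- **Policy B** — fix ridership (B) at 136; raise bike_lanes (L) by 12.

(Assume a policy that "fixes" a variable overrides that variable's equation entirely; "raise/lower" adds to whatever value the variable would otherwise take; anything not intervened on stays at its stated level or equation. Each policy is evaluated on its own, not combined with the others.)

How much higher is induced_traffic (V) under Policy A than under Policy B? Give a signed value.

1216

Policy A (L := 34):
  N = 21
  L = 34
  B = 225 − 5·21 − 4·34 = -16
  Z = 23 − 6·21 + 2·(-16) = -135
  V = 167 + 2·21 − 4·(-135) = 749
Policy B (B := 136, L + 12):
  N = 21
  L = 49 + 12 = 61
  B = 136
  Z = 23 − 6·21 + 2·136 = 169
  V = 167 + 2·21 − 4·169 = -467
V: 749 − (-467) = 1216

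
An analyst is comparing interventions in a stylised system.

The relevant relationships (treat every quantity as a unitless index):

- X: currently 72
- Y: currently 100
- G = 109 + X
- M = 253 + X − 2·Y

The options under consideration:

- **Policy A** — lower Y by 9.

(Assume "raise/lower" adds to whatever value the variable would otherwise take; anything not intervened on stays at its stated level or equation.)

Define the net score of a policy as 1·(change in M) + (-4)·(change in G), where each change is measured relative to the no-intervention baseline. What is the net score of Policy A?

18

Baseline:
  X = 72
  Y = 100
  G = 109 + 72 = 181
  M = 253 + 72 − 2·100 = 125
Policy A (Y − 9):
  X = 72
  Y = 100 − 9 = 91
  G = 109 + 72 = 181
  M = 253 + 72 − 2·91 = 143
ΔM = 143 − 125 = 18; ΔG = 181 − 181 = 0
Score = 1·18 + (-4)·0 = 18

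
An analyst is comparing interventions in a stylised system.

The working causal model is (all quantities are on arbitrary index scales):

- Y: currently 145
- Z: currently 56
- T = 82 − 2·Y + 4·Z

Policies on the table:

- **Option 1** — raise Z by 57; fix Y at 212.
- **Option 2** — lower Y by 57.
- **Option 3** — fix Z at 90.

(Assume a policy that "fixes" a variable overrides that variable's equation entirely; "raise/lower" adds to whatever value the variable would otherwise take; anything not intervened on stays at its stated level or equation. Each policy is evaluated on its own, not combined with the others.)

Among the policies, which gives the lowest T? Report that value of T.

Option 1 (Z + 57, Y := 212):
  Y = 212
  Z = 56 + 57 = 113
  T = 82 − 2·212 + 4·113 = 110
Option 2 (Y − 57):
  Y = 145 − 57 = 88
  Z = 56
  T = 82 − 2·88 + 4·56 = 130
Option 3 (Z := 90):
  Y = 145
  Z = 90
  T = 82 − 2·145 + 4·90 = 152
Comparing — Option 1: T=110, Option 2: T=130, Option 3: T=152. Lowest is 110 (Option 1).

110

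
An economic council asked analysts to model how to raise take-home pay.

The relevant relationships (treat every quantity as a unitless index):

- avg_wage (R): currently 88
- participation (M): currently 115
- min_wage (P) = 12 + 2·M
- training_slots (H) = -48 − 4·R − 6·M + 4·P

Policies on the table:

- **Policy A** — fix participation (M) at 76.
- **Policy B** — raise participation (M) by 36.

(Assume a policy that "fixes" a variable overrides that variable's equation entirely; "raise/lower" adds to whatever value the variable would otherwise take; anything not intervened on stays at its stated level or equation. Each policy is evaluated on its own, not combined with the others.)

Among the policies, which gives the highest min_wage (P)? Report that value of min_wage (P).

314

Policy A (M := 76):
  M = 76
  P = 12 + 2·76 = 164
Policy B (M + 36):
  M = 115 + 36 = 151
  P = 12 + 2·151 = 314
Comparing — Policy A: P=164, Policy B: P=314. Highest is 314 (Policy B).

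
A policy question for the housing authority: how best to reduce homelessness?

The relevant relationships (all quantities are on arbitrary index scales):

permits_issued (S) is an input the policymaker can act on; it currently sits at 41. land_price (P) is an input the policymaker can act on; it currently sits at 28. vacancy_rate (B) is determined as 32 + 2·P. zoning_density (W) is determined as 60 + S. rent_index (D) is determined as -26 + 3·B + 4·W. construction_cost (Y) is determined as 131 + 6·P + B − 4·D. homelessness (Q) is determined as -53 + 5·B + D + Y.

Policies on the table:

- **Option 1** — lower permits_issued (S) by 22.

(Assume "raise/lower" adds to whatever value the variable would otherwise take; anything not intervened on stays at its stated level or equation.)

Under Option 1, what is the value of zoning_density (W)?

79

Option 1 (S − 22):
  S = 41 − 22 = 19
  W = 60 + 19 = 79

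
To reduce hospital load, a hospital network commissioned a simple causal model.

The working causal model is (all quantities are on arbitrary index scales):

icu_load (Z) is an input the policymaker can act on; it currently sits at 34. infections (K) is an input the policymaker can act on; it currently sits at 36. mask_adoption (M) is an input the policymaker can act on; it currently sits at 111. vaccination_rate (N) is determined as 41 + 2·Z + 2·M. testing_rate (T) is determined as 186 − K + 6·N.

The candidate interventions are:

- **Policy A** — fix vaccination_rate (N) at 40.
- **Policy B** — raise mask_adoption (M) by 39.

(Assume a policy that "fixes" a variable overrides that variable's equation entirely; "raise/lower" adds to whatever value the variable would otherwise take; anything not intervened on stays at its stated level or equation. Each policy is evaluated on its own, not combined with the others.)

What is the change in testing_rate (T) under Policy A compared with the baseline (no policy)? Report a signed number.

Baseline:
  Z = 34
  K = 36
  M = 111
  N = 41 + 2·34 + 2·111 = 331
  T = 186 − 36 + 6·331 = 2136
Policy A (N := 40):
  Z = 34
  K = 36
  M = 111
  N = 40
  T = 186 − 36 + 6·40 = 390
Change in T: 390 − 2136 = -1746

-1746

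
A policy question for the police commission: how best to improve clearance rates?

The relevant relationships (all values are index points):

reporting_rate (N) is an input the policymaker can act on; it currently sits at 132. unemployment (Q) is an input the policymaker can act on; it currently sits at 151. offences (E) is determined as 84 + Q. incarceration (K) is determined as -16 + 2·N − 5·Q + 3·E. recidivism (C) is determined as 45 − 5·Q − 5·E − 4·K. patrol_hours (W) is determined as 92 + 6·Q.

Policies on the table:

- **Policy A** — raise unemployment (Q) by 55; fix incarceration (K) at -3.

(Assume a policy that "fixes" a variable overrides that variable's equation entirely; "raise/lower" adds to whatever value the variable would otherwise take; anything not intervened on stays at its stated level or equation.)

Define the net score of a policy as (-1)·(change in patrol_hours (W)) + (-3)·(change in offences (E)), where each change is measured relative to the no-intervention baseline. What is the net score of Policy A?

Baseline:
  Q = 151
  E = 84 + 151 = 235
  W = 92 + 6·151 = 998
Policy A (Q + 55, K := -3):
  Q = 151 + 55 = 206
  E = 84 + 206 = 290
  W = 92 + 6·206 = 1328
ΔW = 1328 − 998 = 330; ΔE = 290 − 235 = 55
Score = (-1)·330 + (-3)·55 = -495

-495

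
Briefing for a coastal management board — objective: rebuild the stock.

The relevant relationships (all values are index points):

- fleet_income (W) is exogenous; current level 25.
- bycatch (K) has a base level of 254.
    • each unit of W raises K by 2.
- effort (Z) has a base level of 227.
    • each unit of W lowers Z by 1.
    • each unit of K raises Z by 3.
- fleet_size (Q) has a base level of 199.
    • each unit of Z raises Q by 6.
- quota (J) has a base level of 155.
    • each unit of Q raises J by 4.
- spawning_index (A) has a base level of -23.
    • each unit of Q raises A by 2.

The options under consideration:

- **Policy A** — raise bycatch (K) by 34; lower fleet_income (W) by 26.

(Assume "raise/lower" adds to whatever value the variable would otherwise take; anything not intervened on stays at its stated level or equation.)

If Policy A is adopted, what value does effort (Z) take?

1086

Policy A (K + 34, W − 26):
  W = 25 − 26 = -1
  K = 254 + 2·(-1) (+34 from intervention) = 286
  Z = 227 − (-1) + 3·286 = 1086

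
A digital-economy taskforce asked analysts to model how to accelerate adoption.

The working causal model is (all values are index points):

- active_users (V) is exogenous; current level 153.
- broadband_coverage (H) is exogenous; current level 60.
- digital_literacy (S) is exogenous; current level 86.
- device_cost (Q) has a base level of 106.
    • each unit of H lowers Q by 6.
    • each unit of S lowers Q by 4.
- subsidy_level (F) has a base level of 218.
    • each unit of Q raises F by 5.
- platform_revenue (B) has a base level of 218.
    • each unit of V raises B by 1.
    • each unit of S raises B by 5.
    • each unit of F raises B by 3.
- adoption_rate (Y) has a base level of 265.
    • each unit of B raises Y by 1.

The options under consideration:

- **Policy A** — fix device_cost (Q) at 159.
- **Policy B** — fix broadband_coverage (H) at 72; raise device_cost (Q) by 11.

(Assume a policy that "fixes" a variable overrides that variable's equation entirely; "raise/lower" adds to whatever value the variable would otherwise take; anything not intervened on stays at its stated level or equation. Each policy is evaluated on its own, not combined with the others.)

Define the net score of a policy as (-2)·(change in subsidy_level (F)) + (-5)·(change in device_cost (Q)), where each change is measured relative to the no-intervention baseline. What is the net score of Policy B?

Baseline:
  H = 60
  S = 86
  Q = 106 − 6·60 − 4·86 = -598
  F = 218 + 5·(-598) = -2772
Policy B (H := 72, Q + 11):
  H = 72
  S = 86
  Q = 106 − 6·72 − 4·86 (+11 from intervention) = -659
  F = 218 + 5·(-659) = -3077
ΔF = -3077 − (-2772) = -305; ΔQ = -659 − (-598) = -61
Score = (-2)·(-305) + (-5)·(-61) = 915

915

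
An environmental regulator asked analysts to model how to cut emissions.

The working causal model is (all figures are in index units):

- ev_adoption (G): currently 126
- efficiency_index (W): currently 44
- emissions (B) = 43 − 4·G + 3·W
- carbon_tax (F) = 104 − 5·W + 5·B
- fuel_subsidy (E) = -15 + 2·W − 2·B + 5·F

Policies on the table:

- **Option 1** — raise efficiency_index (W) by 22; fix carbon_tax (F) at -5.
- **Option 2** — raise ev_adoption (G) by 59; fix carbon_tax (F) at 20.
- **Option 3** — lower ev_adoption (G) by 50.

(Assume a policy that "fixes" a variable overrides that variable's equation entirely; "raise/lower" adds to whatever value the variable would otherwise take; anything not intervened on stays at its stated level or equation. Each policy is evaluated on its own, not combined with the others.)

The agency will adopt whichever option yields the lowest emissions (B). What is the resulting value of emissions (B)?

Option 1 (W + 22, F := -5):
  G = 126
  W = 44 + 22 = 66
  B = 43 − 4·126 + 3·66 = -263
Option 2 (G + 59, F := 20):
  G = 126 + 59 = 185
  W = 44
  B = 43 − 4·185 + 3·44 = -565
Option 3 (G − 50):
  G = 126 − 50 = 76
  W = 44
  B = 43 − 4·76 + 3·44 = -129
Comparing — Option 1: B=-263, Option 2: B=-565, Option 3: B=-129. Lowest is -565 (Option 2).

-565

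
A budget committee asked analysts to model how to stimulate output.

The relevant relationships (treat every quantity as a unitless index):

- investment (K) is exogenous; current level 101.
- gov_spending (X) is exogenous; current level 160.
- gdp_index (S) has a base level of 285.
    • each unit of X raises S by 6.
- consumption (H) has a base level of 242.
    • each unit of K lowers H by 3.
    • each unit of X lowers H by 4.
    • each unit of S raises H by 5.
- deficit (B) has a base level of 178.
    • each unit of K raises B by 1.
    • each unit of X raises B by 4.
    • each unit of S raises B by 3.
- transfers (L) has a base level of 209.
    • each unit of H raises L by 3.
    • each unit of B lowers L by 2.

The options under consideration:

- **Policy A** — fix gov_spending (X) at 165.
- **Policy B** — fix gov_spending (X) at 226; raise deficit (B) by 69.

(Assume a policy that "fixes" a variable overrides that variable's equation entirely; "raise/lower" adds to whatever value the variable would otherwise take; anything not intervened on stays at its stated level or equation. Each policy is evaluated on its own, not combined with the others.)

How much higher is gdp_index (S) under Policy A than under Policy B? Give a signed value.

Policy A (X := 165):
  X = 165
  S = 285 + 6·165 = 1275
Policy B (X := 226, B + 69):
  X = 226
  S = 285 + 6·226 = 1641
S: 1275 − 1641 = -366

-366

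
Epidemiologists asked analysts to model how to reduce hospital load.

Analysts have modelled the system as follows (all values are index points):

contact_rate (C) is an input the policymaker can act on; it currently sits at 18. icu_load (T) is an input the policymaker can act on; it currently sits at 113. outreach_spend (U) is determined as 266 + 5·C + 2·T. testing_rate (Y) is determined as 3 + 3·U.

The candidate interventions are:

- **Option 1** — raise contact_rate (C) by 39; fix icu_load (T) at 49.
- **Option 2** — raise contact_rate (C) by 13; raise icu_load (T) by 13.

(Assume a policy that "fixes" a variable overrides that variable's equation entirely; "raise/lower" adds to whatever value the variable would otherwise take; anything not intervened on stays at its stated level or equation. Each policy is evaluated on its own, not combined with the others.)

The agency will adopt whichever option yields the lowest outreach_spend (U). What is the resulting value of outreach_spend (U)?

649

Option 1 (C + 39, T := 49):
  C = 18 + 39 = 57
  T = 49
  U = 266 + 5·57 + 2·49 = 649
Option 2 (C + 13, T + 13):
  C = 18 + 13 = 31
  T = 113 + 13 = 126
  U = 266 + 5·31 + 2·126 = 673
Comparing — Option 1: U=649, Option 2: U=673. Lowest is 649 (Option 1).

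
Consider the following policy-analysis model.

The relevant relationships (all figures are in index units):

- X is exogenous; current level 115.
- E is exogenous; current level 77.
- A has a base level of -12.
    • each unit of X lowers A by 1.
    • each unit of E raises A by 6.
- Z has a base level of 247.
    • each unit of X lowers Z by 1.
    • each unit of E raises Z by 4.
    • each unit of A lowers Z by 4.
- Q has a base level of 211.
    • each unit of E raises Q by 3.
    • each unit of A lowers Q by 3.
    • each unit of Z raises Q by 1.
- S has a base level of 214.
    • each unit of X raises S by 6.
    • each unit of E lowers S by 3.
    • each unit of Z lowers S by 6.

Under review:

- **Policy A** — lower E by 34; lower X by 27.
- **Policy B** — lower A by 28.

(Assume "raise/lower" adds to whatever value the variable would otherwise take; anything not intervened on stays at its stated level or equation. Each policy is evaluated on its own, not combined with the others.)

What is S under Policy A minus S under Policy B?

Policy A (E − 34, X − 27):
  X = 115 − 27 = 88
  E = 77 − 34 = 43
  A = -12 − 88 + 6·43 = 158
  Z = 247 − 88 + 4·43 − 4·158 = -301
  S = 214 + 6·88 − 3·43 − 6·(-301) = 2419
Policy B (A − 28):
  X = 115
  E = 77
  A = -12 − 115 + 6·77 (−28 from intervention) = 307
  Z = 247 − 115 + 4·77 − 4·307 = -788
  S = 214 + 6·115 − 3·77 − 6·(-788) = 5401
S: 2419 − 5401 = -2982

-2982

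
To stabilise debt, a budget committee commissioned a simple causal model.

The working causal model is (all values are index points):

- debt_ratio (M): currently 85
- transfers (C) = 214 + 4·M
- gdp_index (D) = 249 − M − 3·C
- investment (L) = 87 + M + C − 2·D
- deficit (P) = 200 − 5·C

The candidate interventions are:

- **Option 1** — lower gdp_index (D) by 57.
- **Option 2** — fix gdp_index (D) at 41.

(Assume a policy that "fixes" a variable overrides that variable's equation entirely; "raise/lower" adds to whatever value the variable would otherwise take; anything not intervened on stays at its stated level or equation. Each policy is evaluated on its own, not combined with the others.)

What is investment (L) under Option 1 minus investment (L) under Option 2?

Option 1 (D − 57):
  M = 85
  C = 214 + 4·85 = 554
  D = 249 − 85 − 3·554 (−57 from intervention) = -1555
  L = 87 + 85 + 554 − 2·(-1555) = 3836
Option 2 (D := 41):
  M = 85
  C = 214 + 4·85 = 554
  D = 41
  L = 87 + 85 + 554 − 2·41 = 644
L: 3836 − 644 = 3192

3192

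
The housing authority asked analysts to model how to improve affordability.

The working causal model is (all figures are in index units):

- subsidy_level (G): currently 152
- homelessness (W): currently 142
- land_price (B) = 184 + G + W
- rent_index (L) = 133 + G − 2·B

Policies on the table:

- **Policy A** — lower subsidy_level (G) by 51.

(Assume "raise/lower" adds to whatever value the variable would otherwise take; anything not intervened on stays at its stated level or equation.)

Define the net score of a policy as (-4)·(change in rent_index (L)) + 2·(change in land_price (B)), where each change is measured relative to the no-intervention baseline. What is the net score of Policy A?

Baseline:
  G = 152
  W = 142
  B = 184 + 152 + 142 = 478
  L = 133 + 152 − 2·478 = -671
Policy A (G − 51):
  G = 152 − 51 = 101
  W = 142
  B = 184 + 101 + 142 = 427
  L = 133 + 101 − 2·427 = -620
ΔL = -620 − (-671) = 51; ΔB = 427 − 478 = -51
Score = (-4)·51 + 2·(-51) = -306

-306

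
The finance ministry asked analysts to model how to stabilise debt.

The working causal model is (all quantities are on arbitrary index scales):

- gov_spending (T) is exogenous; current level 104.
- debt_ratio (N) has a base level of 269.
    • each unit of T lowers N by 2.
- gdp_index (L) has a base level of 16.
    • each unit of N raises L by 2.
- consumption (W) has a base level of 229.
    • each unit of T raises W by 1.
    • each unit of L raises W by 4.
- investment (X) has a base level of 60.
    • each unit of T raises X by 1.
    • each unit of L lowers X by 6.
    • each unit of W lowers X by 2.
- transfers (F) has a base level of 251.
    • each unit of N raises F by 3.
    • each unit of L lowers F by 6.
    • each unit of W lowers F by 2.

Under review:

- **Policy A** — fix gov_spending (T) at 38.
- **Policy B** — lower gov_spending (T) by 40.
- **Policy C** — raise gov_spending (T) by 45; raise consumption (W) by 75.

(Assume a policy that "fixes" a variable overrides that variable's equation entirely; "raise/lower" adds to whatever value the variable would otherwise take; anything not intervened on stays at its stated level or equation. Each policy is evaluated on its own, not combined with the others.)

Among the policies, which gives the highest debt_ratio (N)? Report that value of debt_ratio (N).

193

Policy A (T := 38):
  T = 38
  N = 269 − 2·38 = 193
Policy B (T − 40):
  T = 104 − 40 = 64
  N = 269 − 2·64 = 141
Policy C (T + 45, W + 75):
  T = 104 + 45 = 149
  N = 269 − 2·149 = -29
Comparing — Policy A: N=193, Policy B: N=141, Policy C: N=-29. Highest is 193 (Policy A).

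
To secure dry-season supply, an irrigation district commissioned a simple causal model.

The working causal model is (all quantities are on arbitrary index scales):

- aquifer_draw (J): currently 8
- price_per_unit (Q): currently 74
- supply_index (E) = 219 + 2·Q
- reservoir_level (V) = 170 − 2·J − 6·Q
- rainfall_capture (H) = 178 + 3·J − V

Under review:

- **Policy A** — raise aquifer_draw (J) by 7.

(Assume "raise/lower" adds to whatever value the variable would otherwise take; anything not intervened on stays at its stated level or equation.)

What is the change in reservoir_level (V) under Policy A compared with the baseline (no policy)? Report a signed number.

-14

Baseline:
  J = 8
  Q = 74
  V = 170 − 2·8 − 6·74 = -290
Policy A (J + 7):
  J = 8 + 7 = 15
  Q = 74
  V = 170 − 2·15 − 6·74 = -304
Change in V: -304 − (-290) = -14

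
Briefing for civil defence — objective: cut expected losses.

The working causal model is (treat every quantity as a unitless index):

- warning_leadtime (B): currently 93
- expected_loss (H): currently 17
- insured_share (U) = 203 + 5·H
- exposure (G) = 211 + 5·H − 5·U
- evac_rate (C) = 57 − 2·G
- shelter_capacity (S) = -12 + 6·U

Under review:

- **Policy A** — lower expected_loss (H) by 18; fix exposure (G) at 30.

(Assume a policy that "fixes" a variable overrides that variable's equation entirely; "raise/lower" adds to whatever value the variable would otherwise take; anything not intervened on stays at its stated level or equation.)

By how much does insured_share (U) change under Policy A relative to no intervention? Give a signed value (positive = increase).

-90

Baseline:
  H = 17
  U = 203 + 5·17 = 288
Policy A (H − 18, G := 30):
  H = 17 − 18 = -1
  U = 203 + 5·(-1) = 198
Change in U: 198 − 288 = -90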